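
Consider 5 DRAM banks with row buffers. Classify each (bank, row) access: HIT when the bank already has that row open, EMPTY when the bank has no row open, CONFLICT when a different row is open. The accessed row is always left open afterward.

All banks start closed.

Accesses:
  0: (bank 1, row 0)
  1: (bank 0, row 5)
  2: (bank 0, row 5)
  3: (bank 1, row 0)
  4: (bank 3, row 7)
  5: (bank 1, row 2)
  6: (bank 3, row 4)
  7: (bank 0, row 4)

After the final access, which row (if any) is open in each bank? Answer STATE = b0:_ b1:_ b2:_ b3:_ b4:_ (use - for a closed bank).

step 0: bank1 None->0 [EMPTY]
step 1: bank0 None->5 [EMPTY]
step 2: bank0 5->5 [HIT]
step 3: bank1 0->0 [HIT]
step 4: bank3 None->7 [EMPTY]
step 5: bank1 0->2 [CONFLICT]
step 6: bank3 7->4 [CONFLICT]
step 7: bank0 5->4 [CONFLICT]

STATE = b0:4 b1:2 b2:- b3:4 b4:-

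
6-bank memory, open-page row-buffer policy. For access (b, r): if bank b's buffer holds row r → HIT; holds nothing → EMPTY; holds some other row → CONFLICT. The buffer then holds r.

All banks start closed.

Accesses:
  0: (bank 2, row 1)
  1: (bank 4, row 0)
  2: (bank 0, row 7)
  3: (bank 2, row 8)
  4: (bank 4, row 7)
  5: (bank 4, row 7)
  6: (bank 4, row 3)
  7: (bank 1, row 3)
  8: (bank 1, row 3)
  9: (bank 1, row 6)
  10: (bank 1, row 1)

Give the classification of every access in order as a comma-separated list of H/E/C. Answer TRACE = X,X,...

step 0: bank2 None->1 [EMPTY]
step 1: bank4 None->0 [EMPTY]
step 2: bank0 None->7 [EMPTY]
step 3: bank2 1->8 [CONFLICT]
step 4: bank4 0->7 [CONFLICT]
step 5: bank4 7->7 [HIT]
step 6: bank4 7->3 [CONFLICT]
step 7: bank1 None->3 [EMPTY]
step 8: bank1 3->3 [HIT]
step 9: bank1 3->6 [CONFLICT]
step 10: bank1 6->1 [CONFLICT]

TRACE = E,E,E,C,C,H,C,E,H,C,C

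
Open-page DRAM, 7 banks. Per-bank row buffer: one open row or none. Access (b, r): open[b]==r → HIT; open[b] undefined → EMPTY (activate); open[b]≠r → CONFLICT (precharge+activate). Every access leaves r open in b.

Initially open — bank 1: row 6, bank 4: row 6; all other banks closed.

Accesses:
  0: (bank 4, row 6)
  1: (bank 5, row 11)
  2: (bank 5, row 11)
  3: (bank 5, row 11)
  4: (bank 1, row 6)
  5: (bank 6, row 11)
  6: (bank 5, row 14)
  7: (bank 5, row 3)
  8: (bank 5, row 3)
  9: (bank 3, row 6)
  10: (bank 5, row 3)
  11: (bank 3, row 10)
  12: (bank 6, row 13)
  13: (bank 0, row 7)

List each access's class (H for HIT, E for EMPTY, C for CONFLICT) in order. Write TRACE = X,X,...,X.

TRACE = H,E,H,H,H,E,C,C,H,E,H,C,C,E

0: bank 4 row 6 — prev 6 → HIT
1: bank 5 row 11 — prev None → EMPTY
2: bank 5 row 11 — prev 11 → HIT
3: bank 5 row 11 — prev 11 → HIT
4: bank 1 row 6 — prev 6 → HIT
5: bank 6 row 11 — prev None → EMPTY
6: bank 5 row 14 — prev 11 → CONFLICT
7: bank 5 row 3 — prev 14 → CONFLICT
8: bank 5 row 3 — prev 3 → HIT
9: bank 3 row 6 — prev None → EMPTY
10: bank 5 row 3 — prev 3 → HIT
11: bank 3 row 10 — prev 6 → CONFLICT
12: bank 6 row 13 — prev 11 → CONFLICT
13: bank 0 row 7 — prev None → EMPTY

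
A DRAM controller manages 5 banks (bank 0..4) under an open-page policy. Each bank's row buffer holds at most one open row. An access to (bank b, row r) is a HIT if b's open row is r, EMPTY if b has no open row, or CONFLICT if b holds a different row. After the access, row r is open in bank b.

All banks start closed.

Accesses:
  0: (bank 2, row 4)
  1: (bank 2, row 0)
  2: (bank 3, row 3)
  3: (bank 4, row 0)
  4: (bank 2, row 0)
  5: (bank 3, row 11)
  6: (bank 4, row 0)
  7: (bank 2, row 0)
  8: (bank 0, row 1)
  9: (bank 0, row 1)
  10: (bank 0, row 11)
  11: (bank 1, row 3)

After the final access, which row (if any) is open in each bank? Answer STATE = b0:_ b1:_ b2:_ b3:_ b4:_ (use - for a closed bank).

STATE = b0:11 b1:3 b2:0 b3:11 b4:0

  [0] b2 r4: no row ⇒ E
  [1] b2 r0: had r4 ⇒ C
  [2] b3 r3: no row ⇒ E
  [3] b4 r0: no row ⇒ E
  [4] b2 r0: had r0 ⇒ H
  [5] b3 r11: had r3 ⇒ C
  [6] b4 r0: had r0 ⇒ H
  [7] b2 r0: had r0 ⇒ H
  [8] b0 r1: no row ⇒ E
  [9] b0 r1: had r1 ⇒ H
  [10] b0 r11: had r1 ⇒ C
  [11] b1 r3: no row ⇒ E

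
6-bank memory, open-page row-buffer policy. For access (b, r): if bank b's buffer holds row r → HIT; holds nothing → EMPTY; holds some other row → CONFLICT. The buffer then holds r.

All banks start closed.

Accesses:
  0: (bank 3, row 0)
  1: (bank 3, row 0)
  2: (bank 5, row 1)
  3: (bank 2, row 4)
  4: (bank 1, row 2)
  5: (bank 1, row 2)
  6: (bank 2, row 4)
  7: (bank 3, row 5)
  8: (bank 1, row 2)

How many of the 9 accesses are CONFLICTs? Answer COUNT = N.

step 0: bank3 None->0 [EMPTY]
step 1: bank3 0->0 [HIT]
step 2: bank5 None->1 [EMPTY]
step 3: bank2 None->4 [EMPTY]
step 4: bank1 None->2 [EMPTY]
step 5: bank1 2->2 [HIT]
step 6: bank2 4->4 [HIT]
step 7: bank3 0->5 [CONFLICT]
step 8: bank1 2->2 [HIT]

COUNT = 1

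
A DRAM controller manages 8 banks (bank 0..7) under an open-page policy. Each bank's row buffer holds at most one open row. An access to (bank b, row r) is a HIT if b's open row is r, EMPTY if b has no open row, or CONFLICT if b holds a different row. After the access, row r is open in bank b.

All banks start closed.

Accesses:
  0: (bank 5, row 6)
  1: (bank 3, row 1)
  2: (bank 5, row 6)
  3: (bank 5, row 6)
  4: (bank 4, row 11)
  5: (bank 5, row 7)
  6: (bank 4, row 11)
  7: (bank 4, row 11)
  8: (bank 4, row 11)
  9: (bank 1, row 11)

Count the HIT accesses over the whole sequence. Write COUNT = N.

step 0: bank5 None->6 [EMPTY]
step 1: bank3 None->1 [EMPTY]
step 2: bank5 6->6 [HIT]
step 3: bank5 6->6 [HIT]
step 4: bank4 None->11 [EMPTY]
step 5: bank5 6->7 [CONFLICT]
step 6: bank4 11->11 [HIT]
step 7: bank4 11->11 [HIT]
step 8: bank4 11->11 [HIT]
step 9: bank1 None->11 [EMPTY]

COUNT = 5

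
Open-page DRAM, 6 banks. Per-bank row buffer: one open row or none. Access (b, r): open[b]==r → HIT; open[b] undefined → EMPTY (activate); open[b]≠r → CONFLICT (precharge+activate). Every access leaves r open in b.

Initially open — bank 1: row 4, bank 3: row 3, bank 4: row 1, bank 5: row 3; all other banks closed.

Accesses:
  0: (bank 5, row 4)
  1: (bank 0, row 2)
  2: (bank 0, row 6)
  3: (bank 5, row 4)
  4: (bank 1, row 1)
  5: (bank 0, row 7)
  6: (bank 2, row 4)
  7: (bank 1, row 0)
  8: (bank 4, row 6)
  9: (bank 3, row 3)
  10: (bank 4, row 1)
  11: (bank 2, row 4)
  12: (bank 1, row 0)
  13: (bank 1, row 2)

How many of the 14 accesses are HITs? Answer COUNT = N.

COUNT = 4

step 0: bank5 3->4 [CONFLICT]
step 1: bank0 None->2 [EMPTY]
step 2: bank0 2->6 [CONFLICT]
step 3: bank5 4->4 [HIT]
step 4: bank1 4->1 [CONFLICT]
step 5: bank0 6->7 [CONFLICT]
step 6: bank2 None->4 [EMPTY]
step 7: bank1 1->0 [CONFLICT]
step 8: bank4 1->6 [CONFLICT]
step 9: bank3 3->3 [HIT]
step 10: bank4 6->1 [CONFLICT]
step 11: bank2 4->4 [HIT]
step 12: bank1 0->0 [HIT]
step 13: bank1 0->2 [CONFLICT]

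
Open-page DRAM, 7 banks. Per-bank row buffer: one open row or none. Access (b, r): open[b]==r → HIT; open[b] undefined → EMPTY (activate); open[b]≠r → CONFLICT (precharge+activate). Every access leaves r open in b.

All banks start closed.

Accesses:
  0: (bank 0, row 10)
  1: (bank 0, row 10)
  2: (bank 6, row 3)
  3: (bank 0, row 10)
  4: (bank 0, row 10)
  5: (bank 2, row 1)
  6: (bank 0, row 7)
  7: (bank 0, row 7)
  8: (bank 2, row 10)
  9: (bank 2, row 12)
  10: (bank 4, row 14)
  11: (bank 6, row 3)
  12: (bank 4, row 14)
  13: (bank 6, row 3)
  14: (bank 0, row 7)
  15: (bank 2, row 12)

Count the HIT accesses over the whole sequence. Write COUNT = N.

0: bank 0 row 10 — prev None → EMPTY
1: bank 0 row 10 — prev 10 → HIT
2: bank 6 row 3 — prev None → EMPTY
3: bank 0 row 10 — prev 10 → HIT
4: bank 0 row 10 — prev 10 → HIT
5: bank 2 row 1 — prev None → EMPTY
6: bank 0 row 7 — prev 10 → CONFLICT
7: bank 0 row 7 — prev 7 → HIT
8: bank 2 row 10 — prev 1 → CONFLICT
9: bank 2 row 12 — prev 10 → CONFLICT
10: bank 4 row 14 — prev None → EMPTY
11: bank 6 row 3 — prev 3 → HIT
12: bank 4 row 14 — prev 14 → HIT
13: bank 6 row 3 — prev 3 → HIT
14: bank 0 row 7 — prev 7 → HIT
15: bank 2 row 12 — prev 12 → HIT

COUNT = 9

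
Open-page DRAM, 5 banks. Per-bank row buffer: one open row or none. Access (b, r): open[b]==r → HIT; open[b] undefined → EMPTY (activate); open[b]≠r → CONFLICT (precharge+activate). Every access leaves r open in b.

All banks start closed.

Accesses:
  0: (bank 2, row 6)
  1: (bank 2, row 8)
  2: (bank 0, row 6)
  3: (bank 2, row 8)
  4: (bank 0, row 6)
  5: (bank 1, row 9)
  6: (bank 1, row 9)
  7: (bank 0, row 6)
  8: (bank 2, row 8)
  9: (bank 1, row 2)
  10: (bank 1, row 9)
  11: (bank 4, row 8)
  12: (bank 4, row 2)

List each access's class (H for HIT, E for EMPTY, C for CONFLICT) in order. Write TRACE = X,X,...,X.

TRACE = E,C,E,H,H,E,H,H,H,C,C,E,C

step 0: bank2 None->6 [EMPTY]
step 1: bank2 6->8 [CONFLICT]
step 2: bank0 None->6 [EMPTY]
step 3: bank2 8->8 [HIT]
step 4: bank0 6->6 [HIT]
step 5: bank1 None->9 [EMPTY]
step 6: bank1 9->9 [HIT]
step 7: bank0 6->6 [HIT]
step 8: bank2 8->8 [HIT]
step 9: bank1 9->2 [CONFLICT]
step 10: bank1 2->9 [CONFLICT]
step 11: bank4 None->8 [EMPTY]
step 12: bank4 8->2 [CONFLICT]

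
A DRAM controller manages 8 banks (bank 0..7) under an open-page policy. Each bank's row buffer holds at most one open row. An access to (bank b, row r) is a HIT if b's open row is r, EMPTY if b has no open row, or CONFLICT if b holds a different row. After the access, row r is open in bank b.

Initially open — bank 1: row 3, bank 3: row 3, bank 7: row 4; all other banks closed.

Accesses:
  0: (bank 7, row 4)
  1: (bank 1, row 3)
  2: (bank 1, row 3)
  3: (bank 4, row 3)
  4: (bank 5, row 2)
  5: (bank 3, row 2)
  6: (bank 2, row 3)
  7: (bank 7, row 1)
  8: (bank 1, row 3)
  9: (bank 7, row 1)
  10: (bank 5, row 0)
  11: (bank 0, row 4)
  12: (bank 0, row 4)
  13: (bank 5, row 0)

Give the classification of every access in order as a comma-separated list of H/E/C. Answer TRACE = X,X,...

#0 (7,4) H  (was 4)
#1 (1,3) H  (was 3)
#2 (1,3) H  (was 3)
#3 (4,3) E
#4 (5,2) E
#5 (3,2) C  (was 3)
#6 (2,3) E
#7 (7,1) C  (was 4)
#8 (1,3) H  (was 3)
#9 (7,1) H  (was 1)
#10 (5,0) C  (was 2)
#11 (0,4) E
#12 (0,4) H  (was 4)
#13 (5,0) H  (was 0)

TRACE = H,H,H,E,E,C,E,C,H,H,C,E,H,H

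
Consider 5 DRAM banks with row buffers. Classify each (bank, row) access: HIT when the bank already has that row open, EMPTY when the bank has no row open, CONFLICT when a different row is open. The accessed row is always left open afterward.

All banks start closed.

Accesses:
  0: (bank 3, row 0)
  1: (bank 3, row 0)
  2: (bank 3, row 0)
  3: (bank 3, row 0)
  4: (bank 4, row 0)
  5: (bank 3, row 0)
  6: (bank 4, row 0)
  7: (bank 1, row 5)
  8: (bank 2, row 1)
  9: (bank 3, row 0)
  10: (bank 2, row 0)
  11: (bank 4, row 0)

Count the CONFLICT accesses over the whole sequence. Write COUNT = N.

COUNT = 1

0: bank 3 row 0 — prev None → EMPTY
1: bank 3 row 0 — prev 0 → HIT
2: bank 3 row 0 — prev 0 → HIT
3: bank 3 row 0 — prev 0 → HIT
4: bank 4 row 0 — prev None → EMPTY
5: bank 3 row 0 — prev 0 → HIT
6: bank 4 row 0 — prev 0 → HIT
7: bank 1 row 5 — prev None → EMPTY
8: bank 2 row 1 — prev None → EMPTY
9: bank 3 row 0 — prev 0 → HIT
10: bank 2 row 0 — prev 1 → CONFLICT
11: bank 4 row 0 — prev 0 → HIT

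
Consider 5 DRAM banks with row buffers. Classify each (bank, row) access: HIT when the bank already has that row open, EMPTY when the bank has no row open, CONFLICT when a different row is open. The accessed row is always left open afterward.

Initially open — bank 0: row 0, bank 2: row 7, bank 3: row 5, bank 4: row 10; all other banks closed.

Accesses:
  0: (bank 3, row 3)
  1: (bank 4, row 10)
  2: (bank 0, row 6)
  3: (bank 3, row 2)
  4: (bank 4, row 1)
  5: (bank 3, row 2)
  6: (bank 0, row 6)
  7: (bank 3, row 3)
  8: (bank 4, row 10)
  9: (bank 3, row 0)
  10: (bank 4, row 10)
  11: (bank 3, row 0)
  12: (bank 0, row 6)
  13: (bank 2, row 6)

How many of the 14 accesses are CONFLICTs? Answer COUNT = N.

0: bank 3 row 3 — prev 5 → CONFLICT
1: bank 4 row 10 — prev 10 → HIT
2: bank 0 row 6 — prev 0 → CONFLICT
3: bank 3 row 2 — prev 3 → CONFLICT
4: bank 4 row 1 — prev 10 → CONFLICT
5: bank 3 row 2 — prev 2 → HIT
6: bank 0 row 6 — prev 6 → HIT
7: bank 3 row 3 — prev 2 → CONFLICT
8: bank 4 row 10 — prev 1 → CONFLICT
9: bank 3 row 0 — prev 3 → CONFLICT
10: bank 4 row 10 — prev 10 → HIT
11: bank 3 row 0 — prev 0 → HIT
12: bank 0 row 6 — prev 6 → HIT
13: bank 2 row 6 — prev 7 → CONFLICT

COUNT = 8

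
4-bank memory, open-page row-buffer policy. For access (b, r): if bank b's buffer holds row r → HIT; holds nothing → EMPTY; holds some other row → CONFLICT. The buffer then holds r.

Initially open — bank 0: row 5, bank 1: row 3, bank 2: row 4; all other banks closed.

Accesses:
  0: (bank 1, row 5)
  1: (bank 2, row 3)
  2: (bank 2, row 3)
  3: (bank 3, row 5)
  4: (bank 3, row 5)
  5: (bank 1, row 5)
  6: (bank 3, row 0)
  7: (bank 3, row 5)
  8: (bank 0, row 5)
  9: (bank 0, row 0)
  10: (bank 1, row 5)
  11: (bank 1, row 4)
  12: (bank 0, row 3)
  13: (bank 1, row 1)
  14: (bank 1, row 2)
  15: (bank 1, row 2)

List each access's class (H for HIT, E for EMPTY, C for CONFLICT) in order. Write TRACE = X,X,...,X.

TRACE = C,C,H,E,H,H,C,C,H,C,H,C,C,C,C,H

step 0: bank1 3->5 [CONFLICT]
step 1: bank2 4->3 [CONFLICT]
step 2: bank2 3->3 [HIT]
step 3: bank3 None->5 [EMPTY]
step 4: bank3 5->5 [HIT]
step 5: bank1 5->5 [HIT]
step 6: bank3 5->0 [CONFLICT]
step 7: bank3 0->5 [CONFLICT]
step 8: bank0 5->5 [HIT]
step 9: bank0 5->0 [CONFLICT]
step 10: bank1 5->5 [HIT]
step 11: bank1 5->4 [CONFLICT]
step 12: bank0 0->3 [CONFLICT]
step 13: bank1 4->1 [CONFLICT]
step 14: bank1 1->2 [CONFLICT]
step 15: bank1 2->2 [HIT]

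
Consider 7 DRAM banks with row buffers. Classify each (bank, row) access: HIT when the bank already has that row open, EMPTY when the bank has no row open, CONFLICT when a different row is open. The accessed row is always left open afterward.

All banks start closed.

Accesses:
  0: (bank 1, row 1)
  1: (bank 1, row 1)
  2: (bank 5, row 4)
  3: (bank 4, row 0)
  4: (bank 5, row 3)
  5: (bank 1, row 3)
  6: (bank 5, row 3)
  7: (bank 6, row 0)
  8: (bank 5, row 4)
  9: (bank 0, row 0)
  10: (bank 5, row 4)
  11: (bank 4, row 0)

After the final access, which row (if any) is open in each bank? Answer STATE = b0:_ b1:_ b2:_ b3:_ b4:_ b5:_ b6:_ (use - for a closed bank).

  [0] b1 r1: no row ⇒ E
  [1] b1 r1: had r1 ⇒ H
  [2] b5 r4: no row ⇒ E
  [3] b4 r0: no row ⇒ E
  [4] b5 r3: had r4 ⇒ C
  [5] b1 r3: had r1 ⇒ C
  [6] b5 r3: had r3 ⇒ H
  [7] b6 r0: no row ⇒ E
  [8] b5 r4: had r3 ⇒ C
  [9] b0 r0: no row ⇒ E
  [10] b5 r4: had r4 ⇒ H
  [11] b4 r0: had r0 ⇒ H

STATE = b0:0 b1:3 b2:- b3:- b4:0 b5:4 b6:0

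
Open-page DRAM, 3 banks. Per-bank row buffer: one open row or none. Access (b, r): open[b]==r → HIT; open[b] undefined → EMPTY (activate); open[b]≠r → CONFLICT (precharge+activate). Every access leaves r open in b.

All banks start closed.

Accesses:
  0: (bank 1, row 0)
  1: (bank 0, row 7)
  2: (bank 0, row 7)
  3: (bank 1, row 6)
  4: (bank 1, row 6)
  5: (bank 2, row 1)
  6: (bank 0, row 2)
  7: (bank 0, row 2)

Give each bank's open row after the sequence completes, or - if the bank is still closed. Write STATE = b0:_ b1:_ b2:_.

STATE = b0:2 b1:6 b2:1

#0 (1,0) E
#1 (0,7) E
#2 (0,7) H  (was 7)
#3 (1,6) C  (was 0)
#4 (1,6) H  (was 6)
#5 (2,1) E
#6 (0,2) C  (was 7)
#7 (0,2) H  (was 2)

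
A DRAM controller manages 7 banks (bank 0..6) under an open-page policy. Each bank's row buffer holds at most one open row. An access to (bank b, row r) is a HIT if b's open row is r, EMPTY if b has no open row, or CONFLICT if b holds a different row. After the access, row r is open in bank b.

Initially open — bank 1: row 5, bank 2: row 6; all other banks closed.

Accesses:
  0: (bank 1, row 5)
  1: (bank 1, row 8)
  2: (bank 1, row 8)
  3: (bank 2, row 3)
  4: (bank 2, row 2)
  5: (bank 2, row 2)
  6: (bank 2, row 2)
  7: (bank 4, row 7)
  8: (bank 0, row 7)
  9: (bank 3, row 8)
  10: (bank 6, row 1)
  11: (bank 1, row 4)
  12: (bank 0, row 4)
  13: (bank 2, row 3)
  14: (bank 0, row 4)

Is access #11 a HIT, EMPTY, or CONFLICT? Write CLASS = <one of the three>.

0: bank 1 row 5 — prev 5 → HIT
1: bank 1 row 8 — prev 5 → CONFLICT
2: bank 1 row 8 — prev 8 → HIT
3: bank 2 row 3 — prev 6 → CONFLICT
4: bank 2 row 2 — prev 3 → CONFLICT
5: bank 2 row 2 — prev 2 → HIT
6: bank 2 row 2 — prev 2 → HIT
7: bank 4 row 7 — prev None → EMPTY
8: bank 0 row 7 — prev None → EMPTY
9: bank 3 row 8 — prev None → EMPTY
10: bank 6 row 1 — prev None → EMPTY
11: bank 1 row 4 — prev 8 → CONFLICT
12: bank 0 row 4 — prev 7 → CONFLICT
13: bank 2 row 3 — prev 2 → CONFLICT
14: bank 0 row 4 — prev 4 → HIT

CLASS = CONFLICT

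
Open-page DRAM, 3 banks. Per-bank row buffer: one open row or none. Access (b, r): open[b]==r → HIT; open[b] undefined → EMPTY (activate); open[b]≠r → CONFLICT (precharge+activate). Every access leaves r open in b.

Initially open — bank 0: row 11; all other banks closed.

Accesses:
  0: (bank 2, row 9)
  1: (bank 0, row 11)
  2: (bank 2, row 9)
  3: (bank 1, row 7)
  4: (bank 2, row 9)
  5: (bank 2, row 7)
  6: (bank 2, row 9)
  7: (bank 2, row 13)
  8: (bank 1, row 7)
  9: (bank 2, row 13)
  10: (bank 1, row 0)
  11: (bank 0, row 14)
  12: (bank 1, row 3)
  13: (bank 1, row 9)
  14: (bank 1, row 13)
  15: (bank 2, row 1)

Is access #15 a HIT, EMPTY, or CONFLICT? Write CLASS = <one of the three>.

  [0] b2 r9: no row ⇒ E
  [1] b0 r11: had r11 ⇒ H
  [2] b2 r9: had r9 ⇒ H
  [3] b1 r7: no row ⇒ E
  [4] b2 r9: had r9 ⇒ H
  [5] b2 r7: had r9 ⇒ C
  [6] b2 r9: had r7 ⇒ C
  [7] b2 r13: had r9 ⇒ C
  [8] b1 r7: had r7 ⇒ H
  [9] b2 r13: had r13 ⇒ H
  [10] b1 r0: had r7 ⇒ C
  [11] b0 r14: had r11 ⇒ C
  [12] b1 r3: had r0 ⇒ C
  [13] b1 r9: had r3 ⇒ C
  [14] b1 r13: had r9 ⇒ C
  [15] b2 r1: had r13 ⇒ C

CLASS = CONFLICT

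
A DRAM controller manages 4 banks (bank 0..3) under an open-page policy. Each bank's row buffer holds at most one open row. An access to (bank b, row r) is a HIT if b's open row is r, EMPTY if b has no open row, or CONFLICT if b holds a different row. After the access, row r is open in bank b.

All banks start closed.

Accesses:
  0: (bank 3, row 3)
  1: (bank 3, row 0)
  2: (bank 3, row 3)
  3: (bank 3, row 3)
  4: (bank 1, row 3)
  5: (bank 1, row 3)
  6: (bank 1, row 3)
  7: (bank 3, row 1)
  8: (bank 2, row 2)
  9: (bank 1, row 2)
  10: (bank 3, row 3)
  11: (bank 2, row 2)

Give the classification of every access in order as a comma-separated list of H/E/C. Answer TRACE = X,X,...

#0 (3,3) E
#1 (3,0) C  (was 3)
#2 (3,3) C  (was 0)
#3 (3,3) H  (was 3)
#4 (1,3) E
#5 (1,3) H  (was 3)
#6 (1,3) H  (was 3)
#7 (3,1) C  (was 3)
#8 (2,2) E
#9 (1,2) C  (was 3)
#10 (3,3) C  (was 1)
#11 (2,2) H  (was 2)

TRACE = E,C,C,H,E,H,H,C,E,C,C,H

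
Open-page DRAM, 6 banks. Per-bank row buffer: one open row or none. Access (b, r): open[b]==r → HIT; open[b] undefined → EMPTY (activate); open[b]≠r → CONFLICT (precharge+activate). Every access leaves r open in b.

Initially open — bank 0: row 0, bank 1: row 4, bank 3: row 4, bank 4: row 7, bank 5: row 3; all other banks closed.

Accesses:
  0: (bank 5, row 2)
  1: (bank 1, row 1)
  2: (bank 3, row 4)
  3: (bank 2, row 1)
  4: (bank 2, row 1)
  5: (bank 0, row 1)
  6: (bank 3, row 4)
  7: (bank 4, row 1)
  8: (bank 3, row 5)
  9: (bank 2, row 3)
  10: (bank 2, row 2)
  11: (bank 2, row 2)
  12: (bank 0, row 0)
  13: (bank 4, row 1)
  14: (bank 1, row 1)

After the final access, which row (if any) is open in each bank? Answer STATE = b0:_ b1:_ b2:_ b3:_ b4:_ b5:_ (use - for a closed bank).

STATE = b0:0 b1:1 b2:2 b3:5 b4:1 b5:2

0: bank 5 row 2 — prev 3 → CONFLICT
1: bank 1 row 1 — prev 4 → CONFLICT
2: bank 3 row 4 — prev 4 → HIT
3: bank 2 row 1 — prev None → EMPTY
4: bank 2 row 1 — prev 1 → HIT
5: bank 0 row 1 — prev 0 → CONFLICT
6: bank 3 row 4 — prev 4 → HIT
7: bank 4 row 1 — prev 7 → CONFLICT
8: bank 3 row 5 — prev 4 → CONFLICT
9: bank 2 row 3 — prev 1 → CONFLICT
10: bank 2 row 2 — prev 3 → CONFLICT
11: bank 2 row 2 — prev 2 → HIT
12: bank 0 row 0 — prev 1 → CONFLICT
13: bank 4 row 1 — prev 1 → HIT
14: bank 1 row 1 — prev 1 → HIT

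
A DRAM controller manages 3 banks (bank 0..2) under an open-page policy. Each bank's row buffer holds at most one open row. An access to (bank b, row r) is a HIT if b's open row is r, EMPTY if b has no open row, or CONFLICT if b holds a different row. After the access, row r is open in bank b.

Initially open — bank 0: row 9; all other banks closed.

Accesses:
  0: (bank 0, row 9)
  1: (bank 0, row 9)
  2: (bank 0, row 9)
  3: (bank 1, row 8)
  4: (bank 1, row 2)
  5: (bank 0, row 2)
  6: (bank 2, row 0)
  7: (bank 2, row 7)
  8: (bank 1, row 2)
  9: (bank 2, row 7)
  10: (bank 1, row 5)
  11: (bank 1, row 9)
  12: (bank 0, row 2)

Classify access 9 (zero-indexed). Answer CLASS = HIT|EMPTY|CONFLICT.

CLASS = HIT

#0 (0,9) H  (was 9)
#1 (0,9) H  (was 9)
#2 (0,9) H  (was 9)
#3 (1,8) E
#4 (1,2) C  (was 8)
#5 (0,2) C  (was 9)
#6 (2,0) E
#7 (2,7) C  (was 0)
#8 (1,2) H  (was 2)
#9 (2,7) H  (was 7)
#10 (1,5) C  (was 2)
#11 (1,9) C  (was 5)
#12 (0,2) H  (was 2)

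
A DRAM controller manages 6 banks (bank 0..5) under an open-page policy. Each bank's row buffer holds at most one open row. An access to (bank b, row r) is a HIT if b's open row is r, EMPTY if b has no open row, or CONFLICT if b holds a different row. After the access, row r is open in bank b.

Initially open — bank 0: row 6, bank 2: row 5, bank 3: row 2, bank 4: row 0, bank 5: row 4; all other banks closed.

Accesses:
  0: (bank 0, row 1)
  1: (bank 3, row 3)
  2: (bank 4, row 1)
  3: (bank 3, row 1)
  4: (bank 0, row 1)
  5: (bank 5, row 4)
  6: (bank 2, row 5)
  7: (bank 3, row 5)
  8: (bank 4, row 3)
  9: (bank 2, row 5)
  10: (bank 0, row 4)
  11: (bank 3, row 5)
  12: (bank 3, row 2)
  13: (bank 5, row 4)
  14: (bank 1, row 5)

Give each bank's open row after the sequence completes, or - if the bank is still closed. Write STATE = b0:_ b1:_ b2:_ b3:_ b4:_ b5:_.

STATE = b0:4 b1:5 b2:5 b3:2 b4:3 b5:4

#0 (0,1) C  (was 6)
#1 (3,3) C  (was 2)
#2 (4,1) C  (was 0)
#3 (3,1) C  (was 3)
#4 (0,1) H  (was 1)
#5 (5,4) H  (was 4)
#6 (2,5) H  (was 5)
#7 (3,5) C  (was 1)
#8 (4,3) C  (was 1)
#9 (2,5) H  (was 5)
#10 (0,4) C  (was 1)
#11 (3,5) H  (was 5)
#12 (3,2) C  (was 5)
#13 (5,4) H  (was 4)
#14 (1,5) E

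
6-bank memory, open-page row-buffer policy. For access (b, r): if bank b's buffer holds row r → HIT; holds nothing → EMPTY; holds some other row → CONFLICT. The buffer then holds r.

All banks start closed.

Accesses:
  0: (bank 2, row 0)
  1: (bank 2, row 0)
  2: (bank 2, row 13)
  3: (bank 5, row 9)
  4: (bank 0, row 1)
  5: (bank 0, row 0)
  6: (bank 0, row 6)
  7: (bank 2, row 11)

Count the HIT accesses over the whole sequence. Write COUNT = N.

  [0] b2 r0: no row ⇒ E
  [1] b2 r0: had r0 ⇒ H
  [2] b2 r13: had r0 ⇒ C
  [3] b5 r9: no row ⇒ E
  [4] b0 r1: no row ⇒ E
  [5] b0 r0: had r1 ⇒ C
  [6] b0 r6: had r0 ⇒ C
  [7] b2 r11: had r13 ⇒ C

COUNT = 1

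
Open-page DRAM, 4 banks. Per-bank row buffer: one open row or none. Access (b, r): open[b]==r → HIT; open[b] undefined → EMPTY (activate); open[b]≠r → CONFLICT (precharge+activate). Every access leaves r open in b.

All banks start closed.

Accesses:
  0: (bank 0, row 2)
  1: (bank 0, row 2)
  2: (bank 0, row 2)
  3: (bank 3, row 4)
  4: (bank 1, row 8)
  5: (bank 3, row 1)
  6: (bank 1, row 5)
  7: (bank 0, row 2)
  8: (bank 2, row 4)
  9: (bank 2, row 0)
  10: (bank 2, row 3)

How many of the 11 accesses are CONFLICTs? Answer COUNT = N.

step 0: bank0 None->2 [EMPTY]
step 1: bank0 2->2 [HIT]
step 2: bank0 2->2 [HIT]
step 3: bank3 None->4 [EMPTY]
step 4: bank1 None->8 [EMPTY]
step 5: bank3 4->1 [CONFLICT]
step 6: bank1 8->5 [CONFLICT]
step 7: bank0 2->2 [HIT]
step 8: bank2 None->4 [EMPTY]
step 9: bank2 4->0 [CONFLICT]
step 10: bank2 0->3 [CONFLICT]

COUNT = 4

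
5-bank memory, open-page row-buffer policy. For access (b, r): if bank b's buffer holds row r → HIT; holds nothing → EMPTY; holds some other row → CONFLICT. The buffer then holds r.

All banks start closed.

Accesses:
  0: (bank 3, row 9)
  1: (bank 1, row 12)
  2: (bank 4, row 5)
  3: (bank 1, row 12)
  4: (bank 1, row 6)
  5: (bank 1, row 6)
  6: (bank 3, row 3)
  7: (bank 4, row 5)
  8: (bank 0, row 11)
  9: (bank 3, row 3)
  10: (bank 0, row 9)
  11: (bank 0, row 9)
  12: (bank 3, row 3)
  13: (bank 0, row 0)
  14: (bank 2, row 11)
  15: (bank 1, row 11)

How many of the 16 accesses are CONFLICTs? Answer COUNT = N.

COUNT = 5

#0 (3,9) E
#1 (1,12) E
#2 (4,5) E
#3 (1,12) H  (was 12)
#4 (1,6) C  (was 12)
#5 (1,6) H  (was 6)
#6 (3,3) C  (was 9)
#7 (4,5) H  (was 5)
#8 (0,11) E
#9 (3,3) H  (was 3)
#10 (0,9) C  (was 11)
#11 (0,9) H  (was 9)
#12 (3,3) H  (was 3)
#13 (0,0) C  (was 9)
#14 (2,11) E
#15 (1,11) C  (was 6)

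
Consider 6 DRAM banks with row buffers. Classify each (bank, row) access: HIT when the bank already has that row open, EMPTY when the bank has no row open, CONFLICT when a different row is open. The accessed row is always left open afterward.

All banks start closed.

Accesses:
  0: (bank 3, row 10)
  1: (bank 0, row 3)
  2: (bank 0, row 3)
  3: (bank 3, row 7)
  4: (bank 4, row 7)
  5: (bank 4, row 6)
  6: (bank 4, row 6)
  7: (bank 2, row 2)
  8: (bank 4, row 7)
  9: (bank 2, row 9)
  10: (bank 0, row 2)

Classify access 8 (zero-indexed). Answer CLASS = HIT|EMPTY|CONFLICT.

0: bank 3 row 10 — prev None → EMPTY
1: bank 0 row 3 — prev None → EMPTY
2: bank 0 row 3 — prev 3 → HIT
3: bank 3 row 7 — prev 10 → CONFLICT
4: bank 4 row 7 — prev None → EMPTY
5: bank 4 row 6 — prev 7 → CONFLICT
6: bank 4 row 6 — prev 6 → HIT
7: bank 2 row 2 — prev None → EMPTY
8: bank 4 row 7 — prev 6 → CONFLICT
9: bank 2 row 9 — prev 2 → CONFLICT
10: bank 0 row 2 — prev 3 → CONFLICT

CLASS = CONFLICT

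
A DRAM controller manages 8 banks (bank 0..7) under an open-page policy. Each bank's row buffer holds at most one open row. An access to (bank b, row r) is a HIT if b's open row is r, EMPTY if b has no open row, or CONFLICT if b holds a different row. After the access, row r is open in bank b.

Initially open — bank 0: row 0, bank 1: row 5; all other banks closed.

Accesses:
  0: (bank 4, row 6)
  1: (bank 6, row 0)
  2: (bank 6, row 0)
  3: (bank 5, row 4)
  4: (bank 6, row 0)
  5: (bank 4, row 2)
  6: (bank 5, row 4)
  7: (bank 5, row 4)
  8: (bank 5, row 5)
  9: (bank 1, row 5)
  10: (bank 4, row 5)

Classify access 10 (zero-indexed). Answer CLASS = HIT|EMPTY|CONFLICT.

CLASS = CONFLICT

#0 (4,6) E
#1 (6,0) E
#2 (6,0) H  (was 0)
#3 (5,4) E
#4 (6,0) H  (was 0)
#5 (4,2) C  (was 6)
#6 (5,4) H  (was 4)
#7 (5,4) H  (was 4)
#8 (5,5) C  (was 4)
#9 (1,5) H  (was 5)
#10 (4,5) C  (was 2)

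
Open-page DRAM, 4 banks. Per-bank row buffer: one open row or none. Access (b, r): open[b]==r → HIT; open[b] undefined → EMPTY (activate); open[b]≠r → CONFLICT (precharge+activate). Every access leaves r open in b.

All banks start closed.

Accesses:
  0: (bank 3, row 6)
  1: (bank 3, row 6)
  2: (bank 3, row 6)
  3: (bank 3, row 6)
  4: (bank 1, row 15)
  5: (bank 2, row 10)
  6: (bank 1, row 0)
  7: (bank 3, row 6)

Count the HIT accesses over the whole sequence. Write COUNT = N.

COUNT = 4

  [0] b3 r6: no row ⇒ E
  [1] b3 r6: had r6 ⇒ H
  [2] b3 r6: had r6 ⇒ H
  [3] b3 r6: had r6 ⇒ H
  [4] b1 r15: no row ⇒ E
  [5] b2 r10: no row ⇒ E
  [6] b1 r0: had r15 ⇒ C
  [7] b3 r6: had r6 ⇒ H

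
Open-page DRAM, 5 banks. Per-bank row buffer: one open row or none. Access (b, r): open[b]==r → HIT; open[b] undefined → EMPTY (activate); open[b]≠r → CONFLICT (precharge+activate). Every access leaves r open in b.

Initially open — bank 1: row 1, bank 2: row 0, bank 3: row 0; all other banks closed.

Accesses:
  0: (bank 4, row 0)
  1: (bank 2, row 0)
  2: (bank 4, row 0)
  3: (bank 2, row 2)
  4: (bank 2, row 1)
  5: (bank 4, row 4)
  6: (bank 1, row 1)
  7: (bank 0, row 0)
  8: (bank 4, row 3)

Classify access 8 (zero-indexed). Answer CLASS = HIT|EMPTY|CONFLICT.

#0 (4,0) E
#1 (2,0) H  (was 0)
#2 (4,0) H  (was 0)
#3 (2,2) C  (was 0)
#4 (2,1) C  (was 2)
#5 (4,4) C  (was 0)
#6 (1,1) H  (was 1)
#7 (0,0) E
#8 (4,3) C  (was 4)

CLASS = CONFLICT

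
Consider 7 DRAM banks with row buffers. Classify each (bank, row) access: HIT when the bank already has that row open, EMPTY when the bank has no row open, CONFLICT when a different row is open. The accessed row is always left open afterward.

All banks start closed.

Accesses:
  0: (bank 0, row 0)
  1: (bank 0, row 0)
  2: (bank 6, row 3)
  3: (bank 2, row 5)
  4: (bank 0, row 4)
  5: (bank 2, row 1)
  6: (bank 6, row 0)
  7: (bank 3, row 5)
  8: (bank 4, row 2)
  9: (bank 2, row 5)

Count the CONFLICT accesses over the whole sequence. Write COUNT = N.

COUNT = 4

step 0: bank0 None->0 [EMPTY]
step 1: bank0 0->0 [HIT]
step 2: bank6 None->3 [EMPTY]
step 3: bank2 None->5 [EMPTY]
step 4: bank0 0->4 [CONFLICT]
step 5: bank2 5->1 [CONFLICT]
step 6: bank6 3->0 [CONFLICT]
step 7: bank3 None->5 [EMPTY]
step 8: bank4 None->2 [EMPTY]
step 9: bank2 1->5 [CONFLICT]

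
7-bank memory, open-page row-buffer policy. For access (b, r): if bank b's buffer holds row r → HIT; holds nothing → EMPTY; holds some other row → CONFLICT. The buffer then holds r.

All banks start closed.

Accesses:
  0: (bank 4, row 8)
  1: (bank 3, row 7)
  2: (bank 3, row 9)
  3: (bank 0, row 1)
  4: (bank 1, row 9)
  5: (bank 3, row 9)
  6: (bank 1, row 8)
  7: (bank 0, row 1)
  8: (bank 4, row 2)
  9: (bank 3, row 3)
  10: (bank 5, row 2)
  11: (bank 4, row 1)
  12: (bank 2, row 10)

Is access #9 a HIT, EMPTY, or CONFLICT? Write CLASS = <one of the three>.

CLASS = CONFLICT

0: bank 4 row 8 — prev None → EMPTY
1: bank 3 row 7 — prev None → EMPTY
2: bank 3 row 9 — prev 7 → CONFLICT
3: bank 0 row 1 — prev None → EMPTY
4: bank 1 row 9 — prev None → EMPTY
5: bank 3 row 9 — prev 9 → HIT
6: bank 1 row 8 — prev 9 → CONFLICT
7: bank 0 row 1 — prev 1 → HIT
8: bank 4 row 2 — prev 8 → CONFLICT
9: bank 3 row 3 — prev 9 → CONFLICT
10: bank 5 row 2 — prev None → EMPTY
11: bank 4 row 1 — prev 2 → CONFLICT
12: bank 2 row 10 — prev None → EMPTY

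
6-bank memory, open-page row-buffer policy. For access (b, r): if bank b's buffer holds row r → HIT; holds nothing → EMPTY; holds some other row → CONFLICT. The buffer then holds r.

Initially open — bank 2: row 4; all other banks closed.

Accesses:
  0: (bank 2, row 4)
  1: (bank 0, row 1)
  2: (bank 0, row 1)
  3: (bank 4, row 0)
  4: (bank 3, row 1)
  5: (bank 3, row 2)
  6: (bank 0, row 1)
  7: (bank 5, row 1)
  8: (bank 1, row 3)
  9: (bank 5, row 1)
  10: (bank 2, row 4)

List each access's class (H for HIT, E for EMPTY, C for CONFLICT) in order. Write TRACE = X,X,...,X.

TRACE = H,E,H,E,E,C,H,E,E,H,H

0: bank 2 row 4 — prev 4 → HIT
1: bank 0 row 1 — prev None → EMPTY
2: bank 0 row 1 — prev 1 → HIT
3: bank 4 row 0 — prev None → EMPTY
4: bank 3 row 1 — prev None → EMPTY
5: bank 3 row 2 — prev 1 → CONFLICT
6: bank 0 row 1 — prev 1 → HIT
7: bank 5 row 1 — prev None → EMPTY
8: bank 1 row 3 — prev None → EMPTY
9: bank 5 row 1 — prev 1 → HIT
10: bank 2 row 4 — prev 4 → HIT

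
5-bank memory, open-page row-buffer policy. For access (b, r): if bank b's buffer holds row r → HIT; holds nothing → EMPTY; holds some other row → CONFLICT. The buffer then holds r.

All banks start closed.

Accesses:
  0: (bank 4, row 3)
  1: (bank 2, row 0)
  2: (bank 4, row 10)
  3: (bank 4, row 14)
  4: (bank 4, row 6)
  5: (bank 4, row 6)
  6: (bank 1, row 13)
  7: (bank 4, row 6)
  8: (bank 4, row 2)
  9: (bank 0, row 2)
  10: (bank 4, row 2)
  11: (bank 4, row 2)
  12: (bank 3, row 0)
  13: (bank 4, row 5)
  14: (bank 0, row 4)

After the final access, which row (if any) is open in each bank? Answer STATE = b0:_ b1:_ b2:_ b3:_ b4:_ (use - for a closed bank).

#0 (4,3) E
#1 (2,0) E
#2 (4,10) C  (was 3)
#3 (4,14) C  (was 10)
#4 (4,6) C  (was 14)
#5 (4,6) H  (was 6)
#6 (1,13) E
#7 (4,6) H  (was 6)
#8 (4,2) C  (was 6)
#9 (0,2) E
#10 (4,2) H  (was 2)
#11 (4,2) H  (was 2)
#12 (3,0) E
#13 (4,5) C  (was 2)
#14 (0,4) C  (was 2)

STATE = b0:4 b1:13 b2:0 b3:0 b4:5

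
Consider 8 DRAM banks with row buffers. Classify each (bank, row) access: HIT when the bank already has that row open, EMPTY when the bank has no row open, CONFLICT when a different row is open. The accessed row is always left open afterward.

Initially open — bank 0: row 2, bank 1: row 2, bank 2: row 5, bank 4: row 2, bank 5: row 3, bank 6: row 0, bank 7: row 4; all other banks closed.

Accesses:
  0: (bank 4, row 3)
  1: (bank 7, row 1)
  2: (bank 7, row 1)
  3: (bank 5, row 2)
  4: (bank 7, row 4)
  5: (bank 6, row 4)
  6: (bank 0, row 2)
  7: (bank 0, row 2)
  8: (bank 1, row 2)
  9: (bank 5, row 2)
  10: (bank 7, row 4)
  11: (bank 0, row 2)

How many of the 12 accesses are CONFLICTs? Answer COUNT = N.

  [0] b4 r3: had r2 ⇒ C
  [1] b7 r1: had r4 ⇒ C
  [2] b7 r1: had r1 ⇒ H
  [3] b5 r2: had r3 ⇒ C
  [4] b7 r4: had r1 ⇒ C
  [5] b6 r4: had r0 ⇒ C
  [6] b0 r2: had r2 ⇒ H
  [7] b0 r2: had r2 ⇒ H
  [8] b1 r2: had r2 ⇒ H
  [9] b5 r2: had r2 ⇒ H
  [10] b7 r4: had r4 ⇒ H
  [11] b0 r2: had r2 ⇒ H

COUNT = 5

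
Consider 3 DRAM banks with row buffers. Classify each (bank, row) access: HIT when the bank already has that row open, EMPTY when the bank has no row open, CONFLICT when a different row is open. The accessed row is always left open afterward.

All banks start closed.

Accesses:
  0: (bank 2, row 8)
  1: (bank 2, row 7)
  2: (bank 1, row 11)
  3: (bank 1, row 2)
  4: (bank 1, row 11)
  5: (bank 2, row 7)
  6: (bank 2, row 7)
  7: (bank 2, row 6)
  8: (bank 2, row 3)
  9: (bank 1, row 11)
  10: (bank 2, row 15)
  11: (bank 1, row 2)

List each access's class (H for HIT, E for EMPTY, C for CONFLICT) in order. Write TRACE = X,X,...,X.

TRACE = E,C,E,C,C,H,H,C,C,H,C,C

step 0: bank2 None->8 [EMPTY]
step 1: bank2 8->7 [CONFLICT]
step 2: bank1 None->11 [EMPTY]
step 3: bank1 11->2 [CONFLICT]
step 4: bank1 2->11 [CONFLICT]
step 5: bank2 7->7 [HIT]
step 6: bank2 7->7 [HIT]
step 7: bank2 7->6 [CONFLICT]
step 8: bank2 6->3 [CONFLICT]
step 9: bank1 11->11 [HIT]
step 10: bank2 3->15 [CONFLICT]
step 11: bank1 11->2 [CONFLICT]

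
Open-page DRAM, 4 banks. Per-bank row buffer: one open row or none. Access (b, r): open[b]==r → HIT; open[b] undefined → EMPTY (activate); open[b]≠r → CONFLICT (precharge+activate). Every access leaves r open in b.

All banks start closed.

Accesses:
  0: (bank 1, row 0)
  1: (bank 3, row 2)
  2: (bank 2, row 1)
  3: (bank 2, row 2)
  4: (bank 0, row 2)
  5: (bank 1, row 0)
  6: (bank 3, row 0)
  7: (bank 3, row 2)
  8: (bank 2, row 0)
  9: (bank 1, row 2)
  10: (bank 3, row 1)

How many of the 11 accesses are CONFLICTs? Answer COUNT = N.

step 0: bank1 None->0 [EMPTY]
step 1: bank3 None->2 [EMPTY]
step 2: bank2 None->1 [EMPTY]
step 3: bank2 1->2 [CONFLICT]
step 4: bank0 None->2 [EMPTY]
step 5: bank1 0->0 [HIT]
step 6: bank3 2->0 [CONFLICT]
step 7: bank3 0->2 [CONFLICT]
step 8: bank2 2->0 [CONFLICT]
step 9: bank1 0->2 [CONFLICT]
step 10: bank3 2->1 [CONFLICT]

COUNT = 6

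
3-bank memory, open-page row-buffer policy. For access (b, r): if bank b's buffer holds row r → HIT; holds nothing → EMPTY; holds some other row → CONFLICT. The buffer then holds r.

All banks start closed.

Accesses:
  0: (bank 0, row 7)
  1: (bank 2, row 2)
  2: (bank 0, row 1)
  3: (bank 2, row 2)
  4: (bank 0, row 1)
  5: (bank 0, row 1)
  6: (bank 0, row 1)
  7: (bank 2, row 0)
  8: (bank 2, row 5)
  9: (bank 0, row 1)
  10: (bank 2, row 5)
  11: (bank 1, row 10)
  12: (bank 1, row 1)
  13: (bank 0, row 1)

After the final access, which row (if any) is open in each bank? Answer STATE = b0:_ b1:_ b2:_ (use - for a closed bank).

  [0] b0 r7: no row ⇒ E
  [1] b2 r2: no row ⇒ E
  [2] b0 r1: had r7 ⇒ C
  [3] b2 r2: had r2 ⇒ H
  [4] b0 r1: had r1 ⇒ H
  [5] b0 r1: had r1 ⇒ H
  [6] b0 r1: had r1 ⇒ H
  [7] b2 r0: had r2 ⇒ C
  [8] b2 r5: had r0 ⇒ C
  [9] b0 r1: had r1 ⇒ H
  [10] b2 r5: had r5 ⇒ H
  [11] b1 r10: no row ⇒ E
  [12] b1 r1: had r10 ⇒ C
  [13] b0 r1: had r1 ⇒ H

STATE = b0:1 b1:1 b2:5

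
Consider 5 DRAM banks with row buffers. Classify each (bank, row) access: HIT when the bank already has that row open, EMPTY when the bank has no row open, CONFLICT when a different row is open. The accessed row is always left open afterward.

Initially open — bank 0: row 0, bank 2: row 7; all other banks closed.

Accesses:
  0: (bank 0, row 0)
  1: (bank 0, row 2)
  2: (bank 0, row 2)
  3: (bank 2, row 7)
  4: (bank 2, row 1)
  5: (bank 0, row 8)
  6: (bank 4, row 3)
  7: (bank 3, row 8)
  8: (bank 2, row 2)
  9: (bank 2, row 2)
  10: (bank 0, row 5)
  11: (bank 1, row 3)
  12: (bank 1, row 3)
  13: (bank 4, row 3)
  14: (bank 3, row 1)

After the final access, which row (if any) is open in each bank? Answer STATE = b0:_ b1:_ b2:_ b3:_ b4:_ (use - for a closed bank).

0: bank 0 row 0 — prev 0 → HIT
1: bank 0 row 2 — prev 0 → CONFLICT
2: bank 0 row 2 — prev 2 → HIT
3: bank 2 row 7 — prev 7 → HIT
4: bank 2 row 1 — prev 7 → CONFLICT
5: bank 0 row 8 — prev 2 → CONFLICT
6: bank 4 row 3 — prev None → EMPTY
7: bank 3 row 8 — prev None → EMPTY
8: bank 2 row 2 — prev 1 → CONFLICT
9: bank 2 row 2 — prev 2 → HIT
10: bank 0 row 5 — prev 8 → CONFLICT
11: bank 1 row 3 — prev None → EMPTY
12: bank 1 row 3 — prev 3 → HIT
13: bank 4 row 3 — prev 3 → HIT
14: bank 3 row 1 — prev 8 → CONFLICT

STATE = b0:5 b1:3 b2:2 b3:1 b4:3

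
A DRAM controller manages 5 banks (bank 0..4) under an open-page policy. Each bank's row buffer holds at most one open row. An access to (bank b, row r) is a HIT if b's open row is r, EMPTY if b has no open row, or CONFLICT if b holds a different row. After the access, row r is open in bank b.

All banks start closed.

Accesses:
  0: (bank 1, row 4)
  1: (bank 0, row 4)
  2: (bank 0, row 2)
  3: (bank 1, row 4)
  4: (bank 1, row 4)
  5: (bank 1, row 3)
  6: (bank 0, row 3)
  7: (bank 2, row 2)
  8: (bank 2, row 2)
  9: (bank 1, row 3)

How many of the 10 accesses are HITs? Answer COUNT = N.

step 0: bank1 None->4 [EMPTY]
step 1: bank0 None->4 [EMPTY]
step 2: bank0 4->2 [CONFLICT]
step 3: bank1 4->4 [HIT]
step 4: bank1 4->4 [HIT]
step 5: bank1 4->3 [CONFLICT]
step 6: bank0 2->3 [CONFLICT]
step 7: bank2 None->2 [EMPTY]
step 8: bank2 2->2 [HIT]
step 9: bank1 3->3 [HIT]

COUNT = 4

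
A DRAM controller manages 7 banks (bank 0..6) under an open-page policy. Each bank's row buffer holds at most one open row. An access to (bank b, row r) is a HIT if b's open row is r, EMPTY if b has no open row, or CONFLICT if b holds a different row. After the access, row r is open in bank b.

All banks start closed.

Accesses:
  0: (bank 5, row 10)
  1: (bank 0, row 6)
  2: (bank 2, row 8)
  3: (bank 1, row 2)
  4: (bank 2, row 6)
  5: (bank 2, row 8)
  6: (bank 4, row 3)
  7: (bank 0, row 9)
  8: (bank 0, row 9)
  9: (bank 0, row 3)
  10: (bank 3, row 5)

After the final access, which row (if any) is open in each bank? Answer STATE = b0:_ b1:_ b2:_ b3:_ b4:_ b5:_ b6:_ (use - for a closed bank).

STATE = b0:3 b1:2 b2:8 b3:5 b4:3 b5:10 b6:-

#0 (5,10) E
#1 (0,6) E
#2 (2,8) E
#3 (1,2) E
#4 (2,6) C  (was 8)
#5 (2,8) C  (was 6)
#6 (4,3) E
#7 (0,9) C  (was 6)
#8 (0,9) H  (was 9)
#9 (0,3) C  (was 9)
#10 (3,5) E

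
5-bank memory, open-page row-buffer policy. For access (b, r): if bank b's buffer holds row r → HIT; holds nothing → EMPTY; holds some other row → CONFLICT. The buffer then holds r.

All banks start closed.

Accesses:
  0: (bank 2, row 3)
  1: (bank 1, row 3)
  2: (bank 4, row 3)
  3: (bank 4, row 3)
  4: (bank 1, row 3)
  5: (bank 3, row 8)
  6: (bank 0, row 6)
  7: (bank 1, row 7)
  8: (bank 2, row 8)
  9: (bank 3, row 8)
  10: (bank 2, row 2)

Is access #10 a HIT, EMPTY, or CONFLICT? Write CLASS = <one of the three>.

  [0] b2 r3: no row ⇒ E
  [1] b1 r3: no row ⇒ E
  [2] b4 r3: no row ⇒ E
  [3] b4 r3: had r3 ⇒ H
  [4] b1 r3: had r3 ⇒ H
  [5] b3 r8: no row ⇒ E
  [6] b0 r6: no row ⇒ E
  [7] b1 r7: had r3 ⇒ C
  [8] b2 r8: had r3 ⇒ C
  [9] b3 r8: had r8 ⇒ H
  [10] b2 r2: had r8 ⇒ C

CLASS = CONFLICT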